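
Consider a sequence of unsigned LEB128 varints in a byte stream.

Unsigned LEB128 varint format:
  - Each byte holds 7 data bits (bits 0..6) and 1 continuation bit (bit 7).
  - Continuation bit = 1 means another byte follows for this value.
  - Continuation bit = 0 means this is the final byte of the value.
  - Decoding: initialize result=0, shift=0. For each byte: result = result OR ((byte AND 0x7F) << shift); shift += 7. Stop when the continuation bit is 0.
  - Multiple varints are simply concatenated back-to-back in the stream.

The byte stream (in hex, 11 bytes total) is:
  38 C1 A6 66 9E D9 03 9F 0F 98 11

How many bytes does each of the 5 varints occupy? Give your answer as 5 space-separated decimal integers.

Answer: 1 3 3 2 2

Derivation:
  byte[0]=0x38 cont=0 payload=0x38=56: acc |= 56<<0 -> acc=56 shift=7 [end]
Varint 1: bytes[0:1] = 38 -> value 56 (1 byte(s))
  byte[1]=0xC1 cont=1 payload=0x41=65: acc |= 65<<0 -> acc=65 shift=7
  byte[2]=0xA6 cont=1 payload=0x26=38: acc |= 38<<7 -> acc=4929 shift=14
  byte[3]=0x66 cont=0 payload=0x66=102: acc |= 102<<14 -> acc=1676097 shift=21 [end]
Varint 2: bytes[1:4] = C1 A6 66 -> value 1676097 (3 byte(s))
  byte[4]=0x9E cont=1 payload=0x1E=30: acc |= 30<<0 -> acc=30 shift=7
  byte[5]=0xD9 cont=1 payload=0x59=89: acc |= 89<<7 -> acc=11422 shift=14
  byte[6]=0x03 cont=0 payload=0x03=3: acc |= 3<<14 -> acc=60574 shift=21 [end]
Varint 3: bytes[4:7] = 9E D9 03 -> value 60574 (3 byte(s))
  byte[7]=0x9F cont=1 payload=0x1F=31: acc |= 31<<0 -> acc=31 shift=7
  byte[8]=0x0F cont=0 payload=0x0F=15: acc |= 15<<7 -> acc=1951 shift=14 [end]
Varint 4: bytes[7:9] = 9F 0F -> value 1951 (2 byte(s))
  byte[9]=0x98 cont=1 payload=0x18=24: acc |= 24<<0 -> acc=24 shift=7
  byte[10]=0x11 cont=0 payload=0x11=17: acc |= 17<<7 -> acc=2200 shift=14 [end]
Varint 5: bytes[9:11] = 98 11 -> value 2200 (2 byte(s))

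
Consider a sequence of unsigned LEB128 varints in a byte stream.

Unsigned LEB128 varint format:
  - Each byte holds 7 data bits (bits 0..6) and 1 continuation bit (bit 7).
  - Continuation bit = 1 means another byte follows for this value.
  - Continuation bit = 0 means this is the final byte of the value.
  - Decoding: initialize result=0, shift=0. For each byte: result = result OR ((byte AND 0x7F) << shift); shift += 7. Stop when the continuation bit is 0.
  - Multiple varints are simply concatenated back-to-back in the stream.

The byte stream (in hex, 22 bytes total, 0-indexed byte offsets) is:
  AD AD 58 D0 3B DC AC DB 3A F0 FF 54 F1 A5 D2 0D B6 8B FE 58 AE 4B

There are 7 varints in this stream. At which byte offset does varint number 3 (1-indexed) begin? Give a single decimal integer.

  byte[0]=0xAD cont=1 payload=0x2D=45: acc |= 45<<0 -> acc=45 shift=7
  byte[1]=0xAD cont=1 payload=0x2D=45: acc |= 45<<7 -> acc=5805 shift=14
  byte[2]=0x58 cont=0 payload=0x58=88: acc |= 88<<14 -> acc=1447597 shift=21 [end]
Varint 1: bytes[0:3] = AD AD 58 -> value 1447597 (3 byte(s))
  byte[3]=0xD0 cont=1 payload=0x50=80: acc |= 80<<0 -> acc=80 shift=7
  byte[4]=0x3B cont=0 payload=0x3B=59: acc |= 59<<7 -> acc=7632 shift=14 [end]
Varint 2: bytes[3:5] = D0 3B -> value 7632 (2 byte(s))
  byte[5]=0xDC cont=1 payload=0x5C=92: acc |= 92<<0 -> acc=92 shift=7
  byte[6]=0xAC cont=1 payload=0x2C=44: acc |= 44<<7 -> acc=5724 shift=14
  byte[7]=0xDB cont=1 payload=0x5B=91: acc |= 91<<14 -> acc=1496668 shift=21
  byte[8]=0x3A cont=0 payload=0x3A=58: acc |= 58<<21 -> acc=123131484 shift=28 [end]
Varint 3: bytes[5:9] = DC AC DB 3A -> value 123131484 (4 byte(s))
  byte[9]=0xF0 cont=1 payload=0x70=112: acc |= 112<<0 -> acc=112 shift=7
  byte[10]=0xFF cont=1 payload=0x7F=127: acc |= 127<<7 -> acc=16368 shift=14
  byte[11]=0x54 cont=0 payload=0x54=84: acc |= 84<<14 -> acc=1392624 shift=21 [end]
Varint 4: bytes[9:12] = F0 FF 54 -> value 1392624 (3 byte(s))
  byte[12]=0xF1 cont=1 payload=0x71=113: acc |= 113<<0 -> acc=113 shift=7
  byte[13]=0xA5 cont=1 payload=0x25=37: acc |= 37<<7 -> acc=4849 shift=14
  byte[14]=0xD2 cont=1 payload=0x52=82: acc |= 82<<14 -> acc=1348337 shift=21
  byte[15]=0x0D cont=0 payload=0x0D=13: acc |= 13<<21 -> acc=28611313 shift=28 [end]
Varint 5: bytes[12:16] = F1 A5 D2 0D -> value 28611313 (4 byte(s))
  byte[16]=0xB6 cont=1 payload=0x36=54: acc |= 54<<0 -> acc=54 shift=7
  byte[17]=0x8B cont=1 payload=0x0B=11: acc |= 11<<7 -> acc=1462 shift=14
  byte[18]=0xFE cont=1 payload=0x7E=126: acc |= 126<<14 -> acc=2065846 shift=21
  byte[19]=0x58 cont=0 payload=0x58=88: acc |= 88<<21 -> acc=186615222 shift=28 [end]
Varint 6: bytes[16:20] = B6 8B FE 58 -> value 186615222 (4 byte(s))
  byte[20]=0xAE cont=1 payload=0x2E=46: acc |= 46<<0 -> acc=46 shift=7
  byte[21]=0x4B cont=0 payload=0x4B=75: acc |= 75<<7 -> acc=9646 shift=14 [end]
Varint 7: bytes[20:22] = AE 4B -> value 9646 (2 byte(s))

Answer: 5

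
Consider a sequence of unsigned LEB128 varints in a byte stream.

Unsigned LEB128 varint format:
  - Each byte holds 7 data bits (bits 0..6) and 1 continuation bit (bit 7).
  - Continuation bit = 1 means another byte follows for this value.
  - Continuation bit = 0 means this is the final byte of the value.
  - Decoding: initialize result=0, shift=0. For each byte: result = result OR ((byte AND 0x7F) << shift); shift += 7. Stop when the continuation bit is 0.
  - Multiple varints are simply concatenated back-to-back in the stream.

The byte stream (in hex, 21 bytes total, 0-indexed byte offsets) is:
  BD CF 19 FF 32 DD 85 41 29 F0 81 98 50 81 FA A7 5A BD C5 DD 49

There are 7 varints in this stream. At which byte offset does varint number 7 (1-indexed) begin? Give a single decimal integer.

  byte[0]=0xBD cont=1 payload=0x3D=61: acc |= 61<<0 -> acc=61 shift=7
  byte[1]=0xCF cont=1 payload=0x4F=79: acc |= 79<<7 -> acc=10173 shift=14
  byte[2]=0x19 cont=0 payload=0x19=25: acc |= 25<<14 -> acc=419773 shift=21 [end]
Varint 1: bytes[0:3] = BD CF 19 -> value 419773 (3 byte(s))
  byte[3]=0xFF cont=1 payload=0x7F=127: acc |= 127<<0 -> acc=127 shift=7
  byte[4]=0x32 cont=0 payload=0x32=50: acc |= 50<<7 -> acc=6527 shift=14 [end]
Varint 2: bytes[3:5] = FF 32 -> value 6527 (2 byte(s))
  byte[5]=0xDD cont=1 payload=0x5D=93: acc |= 93<<0 -> acc=93 shift=7
  byte[6]=0x85 cont=1 payload=0x05=5: acc |= 5<<7 -> acc=733 shift=14
  byte[7]=0x41 cont=0 payload=0x41=65: acc |= 65<<14 -> acc=1065693 shift=21 [end]
Varint 3: bytes[5:8] = DD 85 41 -> value 1065693 (3 byte(s))
  byte[8]=0x29 cont=0 payload=0x29=41: acc |= 41<<0 -> acc=41 shift=7 [end]
Varint 4: bytes[8:9] = 29 -> value 41 (1 byte(s))
  byte[9]=0xF0 cont=1 payload=0x70=112: acc |= 112<<0 -> acc=112 shift=7
  byte[10]=0x81 cont=1 payload=0x01=1: acc |= 1<<7 -> acc=240 shift=14
  byte[11]=0x98 cont=1 payload=0x18=24: acc |= 24<<14 -> acc=393456 shift=21
  byte[12]=0x50 cont=0 payload=0x50=80: acc |= 80<<21 -> acc=168165616 shift=28 [end]
Varint 5: bytes[9:13] = F0 81 98 50 -> value 168165616 (4 byte(s))
  byte[13]=0x81 cont=1 payload=0x01=1: acc |= 1<<0 -> acc=1 shift=7
  byte[14]=0xFA cont=1 payload=0x7A=122: acc |= 122<<7 -> acc=15617 shift=14
  byte[15]=0xA7 cont=1 payload=0x27=39: acc |= 39<<14 -> acc=654593 shift=21
  byte[16]=0x5A cont=0 payload=0x5A=90: acc |= 90<<21 -> acc=189398273 shift=28 [end]
Varint 6: bytes[13:17] = 81 FA A7 5A -> value 189398273 (4 byte(s))
  byte[17]=0xBD cont=1 payload=0x3D=61: acc |= 61<<0 -> acc=61 shift=7
  byte[18]=0xC5 cont=1 payload=0x45=69: acc |= 69<<7 -> acc=8893 shift=14
  byte[19]=0xDD cont=1 payload=0x5D=93: acc |= 93<<14 -> acc=1532605 shift=21
  byte[20]=0x49 cont=0 payload=0x49=73: acc |= 73<<21 -> acc=154624701 shift=28 [end]
Varint 7: bytes[17:21] = BD C5 DD 49 -> value 154624701 (4 byte(s))

Answer: 17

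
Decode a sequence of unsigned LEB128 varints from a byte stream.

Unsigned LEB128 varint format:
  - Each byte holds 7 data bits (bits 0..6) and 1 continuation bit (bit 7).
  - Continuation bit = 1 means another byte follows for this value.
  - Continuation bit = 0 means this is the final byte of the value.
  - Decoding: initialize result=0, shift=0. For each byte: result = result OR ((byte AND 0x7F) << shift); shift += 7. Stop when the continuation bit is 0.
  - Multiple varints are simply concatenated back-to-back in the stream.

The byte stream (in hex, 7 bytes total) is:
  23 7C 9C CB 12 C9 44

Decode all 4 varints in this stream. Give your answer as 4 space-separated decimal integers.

Answer: 35 124 304540 8777

Derivation:
  byte[0]=0x23 cont=0 payload=0x23=35: acc |= 35<<0 -> acc=35 shift=7 [end]
Varint 1: bytes[0:1] = 23 -> value 35 (1 byte(s))
  byte[1]=0x7C cont=0 payload=0x7C=124: acc |= 124<<0 -> acc=124 shift=7 [end]
Varint 2: bytes[1:2] = 7C -> value 124 (1 byte(s))
  byte[2]=0x9C cont=1 payload=0x1C=28: acc |= 28<<0 -> acc=28 shift=7
  byte[3]=0xCB cont=1 payload=0x4B=75: acc |= 75<<7 -> acc=9628 shift=14
  byte[4]=0x12 cont=0 payload=0x12=18: acc |= 18<<14 -> acc=304540 shift=21 [end]
Varint 3: bytes[2:5] = 9C CB 12 -> value 304540 (3 byte(s))
  byte[5]=0xC9 cont=1 payload=0x49=73: acc |= 73<<0 -> acc=73 shift=7
  byte[6]=0x44 cont=0 payload=0x44=68: acc |= 68<<7 -> acc=8777 shift=14 [end]
Varint 4: bytes[5:7] = C9 44 -> value 8777 (2 byte(s))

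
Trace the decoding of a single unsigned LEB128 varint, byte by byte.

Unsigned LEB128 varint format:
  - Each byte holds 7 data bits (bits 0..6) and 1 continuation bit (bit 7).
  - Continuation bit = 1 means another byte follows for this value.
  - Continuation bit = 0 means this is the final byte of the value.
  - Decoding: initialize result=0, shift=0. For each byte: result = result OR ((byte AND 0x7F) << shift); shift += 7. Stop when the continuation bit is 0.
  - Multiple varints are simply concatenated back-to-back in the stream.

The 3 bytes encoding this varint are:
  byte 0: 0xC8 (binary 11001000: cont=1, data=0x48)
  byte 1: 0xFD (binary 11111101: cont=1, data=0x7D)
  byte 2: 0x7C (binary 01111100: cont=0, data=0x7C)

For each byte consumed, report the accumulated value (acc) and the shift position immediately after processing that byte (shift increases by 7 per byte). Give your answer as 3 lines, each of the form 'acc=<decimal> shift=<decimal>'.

byte 0=0xC8: payload=0x48=72, contrib = 72<<0 = 72; acc -> 72, shift -> 7
byte 1=0xFD: payload=0x7D=125, contrib = 125<<7 = 16000; acc -> 16072, shift -> 14
byte 2=0x7C: payload=0x7C=124, contrib = 124<<14 = 2031616; acc -> 2047688, shift -> 21

Answer: acc=72 shift=7
acc=16072 shift=14
acc=2047688 shift=21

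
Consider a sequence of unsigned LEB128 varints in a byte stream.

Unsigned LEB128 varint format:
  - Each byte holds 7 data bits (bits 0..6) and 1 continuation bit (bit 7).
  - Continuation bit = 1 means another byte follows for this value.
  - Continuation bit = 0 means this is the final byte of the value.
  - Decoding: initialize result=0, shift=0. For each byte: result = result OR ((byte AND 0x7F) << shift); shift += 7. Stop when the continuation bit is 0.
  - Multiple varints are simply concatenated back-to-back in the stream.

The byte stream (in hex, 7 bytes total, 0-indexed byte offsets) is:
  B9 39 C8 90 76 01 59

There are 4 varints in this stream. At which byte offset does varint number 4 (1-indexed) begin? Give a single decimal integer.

Answer: 6

Derivation:
  byte[0]=0xB9 cont=1 payload=0x39=57: acc |= 57<<0 -> acc=57 shift=7
  byte[1]=0x39 cont=0 payload=0x39=57: acc |= 57<<7 -> acc=7353 shift=14 [end]
Varint 1: bytes[0:2] = B9 39 -> value 7353 (2 byte(s))
  byte[2]=0xC8 cont=1 payload=0x48=72: acc |= 72<<0 -> acc=72 shift=7
  byte[3]=0x90 cont=1 payload=0x10=16: acc |= 16<<7 -> acc=2120 shift=14
  byte[4]=0x76 cont=0 payload=0x76=118: acc |= 118<<14 -> acc=1935432 shift=21 [end]
Varint 2: bytes[2:5] = C8 90 76 -> value 1935432 (3 byte(s))
  byte[5]=0x01 cont=0 payload=0x01=1: acc |= 1<<0 -> acc=1 shift=7 [end]
Varint 3: bytes[5:6] = 01 -> value 1 (1 byte(s))
  byte[6]=0x59 cont=0 payload=0x59=89: acc |= 89<<0 -> acc=89 shift=7 [end]
Varint 4: bytes[6:7] = 59 -> value 89 (1 byte(s))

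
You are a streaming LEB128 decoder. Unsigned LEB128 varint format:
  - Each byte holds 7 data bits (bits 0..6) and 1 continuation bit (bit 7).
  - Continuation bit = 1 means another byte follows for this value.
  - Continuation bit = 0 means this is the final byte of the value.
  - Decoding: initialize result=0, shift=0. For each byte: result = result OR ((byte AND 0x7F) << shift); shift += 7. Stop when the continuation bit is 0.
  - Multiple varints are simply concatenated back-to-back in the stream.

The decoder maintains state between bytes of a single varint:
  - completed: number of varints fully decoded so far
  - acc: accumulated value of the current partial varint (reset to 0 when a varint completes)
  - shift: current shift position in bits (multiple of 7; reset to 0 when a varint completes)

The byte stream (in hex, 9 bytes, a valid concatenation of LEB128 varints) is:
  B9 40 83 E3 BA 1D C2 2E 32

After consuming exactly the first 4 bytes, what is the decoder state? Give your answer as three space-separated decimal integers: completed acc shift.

byte[0]=0xB9 cont=1 payload=0x39: acc |= 57<<0 -> completed=0 acc=57 shift=7
byte[1]=0x40 cont=0 payload=0x40: varint #1 complete (value=8249); reset -> completed=1 acc=0 shift=0
byte[2]=0x83 cont=1 payload=0x03: acc |= 3<<0 -> completed=1 acc=3 shift=7
byte[3]=0xE3 cont=1 payload=0x63: acc |= 99<<7 -> completed=1 acc=12675 shift=14

Answer: 1 12675 14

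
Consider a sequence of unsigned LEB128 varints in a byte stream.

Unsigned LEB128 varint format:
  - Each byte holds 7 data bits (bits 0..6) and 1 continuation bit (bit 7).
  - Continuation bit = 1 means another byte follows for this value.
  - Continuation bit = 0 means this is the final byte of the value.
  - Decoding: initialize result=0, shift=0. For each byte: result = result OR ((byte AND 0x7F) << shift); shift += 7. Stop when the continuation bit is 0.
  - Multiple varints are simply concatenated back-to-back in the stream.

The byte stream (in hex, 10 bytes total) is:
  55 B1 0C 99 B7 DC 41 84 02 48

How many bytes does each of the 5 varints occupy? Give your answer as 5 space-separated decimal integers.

Answer: 1 2 4 2 1

Derivation:
  byte[0]=0x55 cont=0 payload=0x55=85: acc |= 85<<0 -> acc=85 shift=7 [end]
Varint 1: bytes[0:1] = 55 -> value 85 (1 byte(s))
  byte[1]=0xB1 cont=1 payload=0x31=49: acc |= 49<<0 -> acc=49 shift=7
  byte[2]=0x0C cont=0 payload=0x0C=12: acc |= 12<<7 -> acc=1585 shift=14 [end]
Varint 2: bytes[1:3] = B1 0C -> value 1585 (2 byte(s))
  byte[3]=0x99 cont=1 payload=0x19=25: acc |= 25<<0 -> acc=25 shift=7
  byte[4]=0xB7 cont=1 payload=0x37=55: acc |= 55<<7 -> acc=7065 shift=14
  byte[5]=0xDC cont=1 payload=0x5C=92: acc |= 92<<14 -> acc=1514393 shift=21
  byte[6]=0x41 cont=0 payload=0x41=65: acc |= 65<<21 -> acc=137829273 shift=28 [end]
Varint 3: bytes[3:7] = 99 B7 DC 41 -> value 137829273 (4 byte(s))
  byte[7]=0x84 cont=1 payload=0x04=4: acc |= 4<<0 -> acc=4 shift=7
  byte[8]=0x02 cont=0 payload=0x02=2: acc |= 2<<7 -> acc=260 shift=14 [end]
Varint 4: bytes[7:9] = 84 02 -> value 260 (2 byte(s))
  byte[9]=0x48 cont=0 payload=0x48=72: acc |= 72<<0 -> acc=72 shift=7 [end]
Varint 5: bytes[9:10] = 48 -> value 72 (1 byte(s))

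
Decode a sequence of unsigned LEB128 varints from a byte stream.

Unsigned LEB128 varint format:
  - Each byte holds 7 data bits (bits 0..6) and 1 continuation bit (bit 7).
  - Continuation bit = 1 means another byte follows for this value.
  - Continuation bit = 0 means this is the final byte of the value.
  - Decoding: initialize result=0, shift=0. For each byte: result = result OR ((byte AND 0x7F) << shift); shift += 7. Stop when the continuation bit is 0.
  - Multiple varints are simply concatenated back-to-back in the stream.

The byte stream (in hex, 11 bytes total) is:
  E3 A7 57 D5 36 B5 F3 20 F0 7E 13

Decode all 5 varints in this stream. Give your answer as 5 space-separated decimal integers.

Answer: 1430499 6997 539061 16240 19

Derivation:
  byte[0]=0xE3 cont=1 payload=0x63=99: acc |= 99<<0 -> acc=99 shift=7
  byte[1]=0xA7 cont=1 payload=0x27=39: acc |= 39<<7 -> acc=5091 shift=14
  byte[2]=0x57 cont=0 payload=0x57=87: acc |= 87<<14 -> acc=1430499 shift=21 [end]
Varint 1: bytes[0:3] = E3 A7 57 -> value 1430499 (3 byte(s))
  byte[3]=0xD5 cont=1 payload=0x55=85: acc |= 85<<0 -> acc=85 shift=7
  byte[4]=0x36 cont=0 payload=0x36=54: acc |= 54<<7 -> acc=6997 shift=14 [end]
Varint 2: bytes[3:5] = D5 36 -> value 6997 (2 byte(s))
  byte[5]=0xB5 cont=1 payload=0x35=53: acc |= 53<<0 -> acc=53 shift=7
  byte[6]=0xF3 cont=1 payload=0x73=115: acc |= 115<<7 -> acc=14773 shift=14
  byte[7]=0x20 cont=0 payload=0x20=32: acc |= 32<<14 -> acc=539061 shift=21 [end]
Varint 3: bytes[5:8] = B5 F3 20 -> value 539061 (3 byte(s))
  byte[8]=0xF0 cont=1 payload=0x70=112: acc |= 112<<0 -> acc=112 shift=7
  byte[9]=0x7E cont=0 payload=0x7E=126: acc |= 126<<7 -> acc=16240 shift=14 [end]
Varint 4: bytes[8:10] = F0 7E -> value 16240 (2 byte(s))
  byte[10]=0x13 cont=0 payload=0x13=19: acc |= 19<<0 -> acc=19 shift=7 [end]
Varint 5: bytes[10:11] = 13 -> value 19 (1 byte(s))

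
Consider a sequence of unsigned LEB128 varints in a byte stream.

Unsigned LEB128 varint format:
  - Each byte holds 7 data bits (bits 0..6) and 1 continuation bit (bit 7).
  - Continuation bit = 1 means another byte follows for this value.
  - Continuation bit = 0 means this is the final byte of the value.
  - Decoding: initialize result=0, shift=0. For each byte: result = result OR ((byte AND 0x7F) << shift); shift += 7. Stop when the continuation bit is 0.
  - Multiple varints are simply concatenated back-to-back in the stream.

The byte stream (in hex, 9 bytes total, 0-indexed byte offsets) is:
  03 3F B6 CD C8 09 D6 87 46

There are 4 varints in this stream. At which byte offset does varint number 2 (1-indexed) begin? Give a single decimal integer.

Answer: 1

Derivation:
  byte[0]=0x03 cont=0 payload=0x03=3: acc |= 3<<0 -> acc=3 shift=7 [end]
Varint 1: bytes[0:1] = 03 -> value 3 (1 byte(s))
  byte[1]=0x3F cont=0 payload=0x3F=63: acc |= 63<<0 -> acc=63 shift=7 [end]
Varint 2: bytes[1:2] = 3F -> value 63 (1 byte(s))
  byte[2]=0xB6 cont=1 payload=0x36=54: acc |= 54<<0 -> acc=54 shift=7
  byte[3]=0xCD cont=1 payload=0x4D=77: acc |= 77<<7 -> acc=9910 shift=14
  byte[4]=0xC8 cont=1 payload=0x48=72: acc |= 72<<14 -> acc=1189558 shift=21
  byte[5]=0x09 cont=0 payload=0x09=9: acc |= 9<<21 -> acc=20063926 shift=28 [end]
Varint 3: bytes[2:6] = B6 CD C8 09 -> value 20063926 (4 byte(s))
  byte[6]=0xD6 cont=1 payload=0x56=86: acc |= 86<<0 -> acc=86 shift=7
  byte[7]=0x87 cont=1 payload=0x07=7: acc |= 7<<7 -> acc=982 shift=14
  byte[8]=0x46 cont=0 payload=0x46=70: acc |= 70<<14 -> acc=1147862 shift=21 [end]
Varint 4: bytes[6:9] = D6 87 46 -> value 1147862 (3 byte(s))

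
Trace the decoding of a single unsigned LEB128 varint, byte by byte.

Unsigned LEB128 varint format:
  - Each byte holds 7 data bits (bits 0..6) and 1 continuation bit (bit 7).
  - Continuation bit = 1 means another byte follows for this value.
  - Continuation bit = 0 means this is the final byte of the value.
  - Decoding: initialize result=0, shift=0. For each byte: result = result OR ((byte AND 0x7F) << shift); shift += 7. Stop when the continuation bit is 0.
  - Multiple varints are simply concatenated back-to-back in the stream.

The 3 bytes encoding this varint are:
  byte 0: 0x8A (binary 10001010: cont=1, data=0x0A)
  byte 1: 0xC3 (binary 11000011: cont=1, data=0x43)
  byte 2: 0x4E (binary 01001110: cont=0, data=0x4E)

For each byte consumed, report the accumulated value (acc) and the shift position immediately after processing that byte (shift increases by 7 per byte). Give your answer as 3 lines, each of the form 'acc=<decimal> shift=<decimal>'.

Answer: acc=10 shift=7
acc=8586 shift=14
acc=1286538 shift=21

Derivation:
byte 0=0x8A: payload=0x0A=10, contrib = 10<<0 = 10; acc -> 10, shift -> 7
byte 1=0xC3: payload=0x43=67, contrib = 67<<7 = 8576; acc -> 8586, shift -> 14
byte 2=0x4E: payload=0x4E=78, contrib = 78<<14 = 1277952; acc -> 1286538, shift -> 21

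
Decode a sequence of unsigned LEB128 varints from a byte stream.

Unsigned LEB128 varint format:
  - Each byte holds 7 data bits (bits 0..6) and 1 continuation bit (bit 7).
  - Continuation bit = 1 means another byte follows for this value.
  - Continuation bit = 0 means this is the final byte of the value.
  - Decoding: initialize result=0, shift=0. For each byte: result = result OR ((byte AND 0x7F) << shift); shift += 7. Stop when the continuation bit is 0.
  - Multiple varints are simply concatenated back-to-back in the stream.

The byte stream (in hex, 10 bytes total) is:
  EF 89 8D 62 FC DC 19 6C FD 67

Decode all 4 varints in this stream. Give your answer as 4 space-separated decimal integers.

Answer: 205735151 421500 108 13309

Derivation:
  byte[0]=0xEF cont=1 payload=0x6F=111: acc |= 111<<0 -> acc=111 shift=7
  byte[1]=0x89 cont=1 payload=0x09=9: acc |= 9<<7 -> acc=1263 shift=14
  byte[2]=0x8D cont=1 payload=0x0D=13: acc |= 13<<14 -> acc=214255 shift=21
  byte[3]=0x62 cont=0 payload=0x62=98: acc |= 98<<21 -> acc=205735151 shift=28 [end]
Varint 1: bytes[0:4] = EF 89 8D 62 -> value 205735151 (4 byte(s))
  byte[4]=0xFC cont=1 payload=0x7C=124: acc |= 124<<0 -> acc=124 shift=7
  byte[5]=0xDC cont=1 payload=0x5C=92: acc |= 92<<7 -> acc=11900 shift=14
  byte[6]=0x19 cont=0 payload=0x19=25: acc |= 25<<14 -> acc=421500 shift=21 [end]
Varint 2: bytes[4:7] = FC DC 19 -> value 421500 (3 byte(s))
  byte[7]=0x6C cont=0 payload=0x6C=108: acc |= 108<<0 -> acc=108 shift=7 [end]
Varint 3: bytes[7:8] = 6C -> value 108 (1 byte(s))
  byte[8]=0xFD cont=1 payload=0x7D=125: acc |= 125<<0 -> acc=125 shift=7
  byte[9]=0x67 cont=0 payload=0x67=103: acc |= 103<<7 -> acc=13309 shift=14 [end]
Varint 4: bytes[8:10] = FD 67 -> value 13309 (2 byte(s))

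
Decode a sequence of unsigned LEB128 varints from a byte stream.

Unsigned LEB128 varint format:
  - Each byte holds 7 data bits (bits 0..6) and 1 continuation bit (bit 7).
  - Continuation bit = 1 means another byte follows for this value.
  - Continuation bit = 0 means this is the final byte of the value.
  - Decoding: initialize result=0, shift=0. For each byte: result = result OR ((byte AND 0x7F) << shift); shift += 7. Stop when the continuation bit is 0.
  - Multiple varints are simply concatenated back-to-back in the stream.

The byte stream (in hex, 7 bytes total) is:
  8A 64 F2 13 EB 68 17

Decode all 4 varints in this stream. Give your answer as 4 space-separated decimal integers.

Answer: 12810 2546 13419 23

Derivation:
  byte[0]=0x8A cont=1 payload=0x0A=10: acc |= 10<<0 -> acc=10 shift=7
  byte[1]=0x64 cont=0 payload=0x64=100: acc |= 100<<7 -> acc=12810 shift=14 [end]
Varint 1: bytes[0:2] = 8A 64 -> value 12810 (2 byte(s))
  byte[2]=0xF2 cont=1 payload=0x72=114: acc |= 114<<0 -> acc=114 shift=7
  byte[3]=0x13 cont=0 payload=0x13=19: acc |= 19<<7 -> acc=2546 shift=14 [end]
Varint 2: bytes[2:4] = F2 13 -> value 2546 (2 byte(s))
  byte[4]=0xEB cont=1 payload=0x6B=107: acc |= 107<<0 -> acc=107 shift=7
  byte[5]=0x68 cont=0 payload=0x68=104: acc |= 104<<7 -> acc=13419 shift=14 [end]
Varint 3: bytes[4:6] = EB 68 -> value 13419 (2 byte(s))
  byte[6]=0x17 cont=0 payload=0x17=23: acc |= 23<<0 -> acc=23 shift=7 [end]
Varint 4: bytes[6:7] = 17 -> value 23 (1 byte(s))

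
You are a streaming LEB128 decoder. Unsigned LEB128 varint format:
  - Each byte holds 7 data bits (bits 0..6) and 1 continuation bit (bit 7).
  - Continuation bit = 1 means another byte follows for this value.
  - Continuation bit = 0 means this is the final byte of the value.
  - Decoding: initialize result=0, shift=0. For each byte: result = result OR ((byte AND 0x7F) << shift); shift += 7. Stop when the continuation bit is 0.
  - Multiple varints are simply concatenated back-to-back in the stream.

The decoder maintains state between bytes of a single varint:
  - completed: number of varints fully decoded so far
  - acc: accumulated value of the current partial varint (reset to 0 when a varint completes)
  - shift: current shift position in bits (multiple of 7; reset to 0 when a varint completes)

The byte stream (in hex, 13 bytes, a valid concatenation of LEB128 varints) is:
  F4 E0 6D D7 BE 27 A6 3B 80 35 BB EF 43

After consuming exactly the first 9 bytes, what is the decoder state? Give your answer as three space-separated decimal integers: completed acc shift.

Answer: 3 0 7

Derivation:
byte[0]=0xF4 cont=1 payload=0x74: acc |= 116<<0 -> completed=0 acc=116 shift=7
byte[1]=0xE0 cont=1 payload=0x60: acc |= 96<<7 -> completed=0 acc=12404 shift=14
byte[2]=0x6D cont=0 payload=0x6D: varint #1 complete (value=1798260); reset -> completed=1 acc=0 shift=0
byte[3]=0xD7 cont=1 payload=0x57: acc |= 87<<0 -> completed=1 acc=87 shift=7
byte[4]=0xBE cont=1 payload=0x3E: acc |= 62<<7 -> completed=1 acc=8023 shift=14
byte[5]=0x27 cont=0 payload=0x27: varint #2 complete (value=646999); reset -> completed=2 acc=0 shift=0
byte[6]=0xA6 cont=1 payload=0x26: acc |= 38<<0 -> completed=2 acc=38 shift=7
byte[7]=0x3B cont=0 payload=0x3B: varint #3 complete (value=7590); reset -> completed=3 acc=0 shift=0
byte[8]=0x80 cont=1 payload=0x00: acc |= 0<<0 -> completed=3 acc=0 shift=7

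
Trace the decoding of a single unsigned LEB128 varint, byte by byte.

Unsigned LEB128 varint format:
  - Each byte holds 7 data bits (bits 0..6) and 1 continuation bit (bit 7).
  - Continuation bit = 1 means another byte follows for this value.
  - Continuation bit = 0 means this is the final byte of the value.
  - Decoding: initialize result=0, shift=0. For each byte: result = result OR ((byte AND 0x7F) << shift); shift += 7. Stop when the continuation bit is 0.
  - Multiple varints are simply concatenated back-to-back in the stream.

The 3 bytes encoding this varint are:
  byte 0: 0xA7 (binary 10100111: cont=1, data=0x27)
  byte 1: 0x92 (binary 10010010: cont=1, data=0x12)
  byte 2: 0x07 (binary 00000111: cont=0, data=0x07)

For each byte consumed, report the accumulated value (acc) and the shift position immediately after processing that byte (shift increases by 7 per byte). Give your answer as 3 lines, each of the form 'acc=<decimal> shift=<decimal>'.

byte 0=0xA7: payload=0x27=39, contrib = 39<<0 = 39; acc -> 39, shift -> 7
byte 1=0x92: payload=0x12=18, contrib = 18<<7 = 2304; acc -> 2343, shift -> 14
byte 2=0x07: payload=0x07=7, contrib = 7<<14 = 114688; acc -> 117031, shift -> 21

Answer: acc=39 shift=7
acc=2343 shift=14
acc=117031 shift=21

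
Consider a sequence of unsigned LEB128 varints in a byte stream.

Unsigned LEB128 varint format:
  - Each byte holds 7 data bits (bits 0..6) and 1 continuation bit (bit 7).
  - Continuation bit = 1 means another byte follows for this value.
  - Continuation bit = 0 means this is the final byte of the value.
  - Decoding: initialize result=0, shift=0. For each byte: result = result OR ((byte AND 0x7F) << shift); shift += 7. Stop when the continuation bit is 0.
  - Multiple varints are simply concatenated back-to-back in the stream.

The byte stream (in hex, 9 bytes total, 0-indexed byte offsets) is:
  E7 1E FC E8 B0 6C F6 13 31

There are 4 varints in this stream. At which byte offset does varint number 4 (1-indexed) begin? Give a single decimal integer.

  byte[0]=0xE7 cont=1 payload=0x67=103: acc |= 103<<0 -> acc=103 shift=7
  byte[1]=0x1E cont=0 payload=0x1E=30: acc |= 30<<7 -> acc=3943 shift=14 [end]
Varint 1: bytes[0:2] = E7 1E -> value 3943 (2 byte(s))
  byte[2]=0xFC cont=1 payload=0x7C=124: acc |= 124<<0 -> acc=124 shift=7
  byte[3]=0xE8 cont=1 payload=0x68=104: acc |= 104<<7 -> acc=13436 shift=14
  byte[4]=0xB0 cont=1 payload=0x30=48: acc |= 48<<14 -> acc=799868 shift=21
  byte[5]=0x6C cont=0 payload=0x6C=108: acc |= 108<<21 -> acc=227292284 shift=28 [end]
Varint 2: bytes[2:6] = FC E8 B0 6C -> value 227292284 (4 byte(s))
  byte[6]=0xF6 cont=1 payload=0x76=118: acc |= 118<<0 -> acc=118 shift=7
  byte[7]=0x13 cont=0 payload=0x13=19: acc |= 19<<7 -> acc=2550 shift=14 [end]
Varint 3: bytes[6:8] = F6 13 -> value 2550 (2 byte(s))
  byte[8]=0x31 cont=0 payload=0x31=49: acc |= 49<<0 -> acc=49 shift=7 [end]
Varint 4: bytes[8:9] = 31 -> value 49 (1 byte(s))

Answer: 8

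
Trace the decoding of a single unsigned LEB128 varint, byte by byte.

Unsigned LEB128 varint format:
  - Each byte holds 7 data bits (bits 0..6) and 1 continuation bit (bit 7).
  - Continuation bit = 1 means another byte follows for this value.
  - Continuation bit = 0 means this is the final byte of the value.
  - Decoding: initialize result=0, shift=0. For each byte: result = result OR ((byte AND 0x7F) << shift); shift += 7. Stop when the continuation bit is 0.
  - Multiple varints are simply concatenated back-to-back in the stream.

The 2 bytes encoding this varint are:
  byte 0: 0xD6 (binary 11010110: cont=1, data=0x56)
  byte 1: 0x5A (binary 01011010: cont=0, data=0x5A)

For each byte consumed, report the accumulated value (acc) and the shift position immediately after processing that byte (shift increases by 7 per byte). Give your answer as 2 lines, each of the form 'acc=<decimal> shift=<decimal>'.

byte 0=0xD6: payload=0x56=86, contrib = 86<<0 = 86; acc -> 86, shift -> 7
byte 1=0x5A: payload=0x5A=90, contrib = 90<<7 = 11520; acc -> 11606, shift -> 14

Answer: acc=86 shift=7
acc=11606 shift=14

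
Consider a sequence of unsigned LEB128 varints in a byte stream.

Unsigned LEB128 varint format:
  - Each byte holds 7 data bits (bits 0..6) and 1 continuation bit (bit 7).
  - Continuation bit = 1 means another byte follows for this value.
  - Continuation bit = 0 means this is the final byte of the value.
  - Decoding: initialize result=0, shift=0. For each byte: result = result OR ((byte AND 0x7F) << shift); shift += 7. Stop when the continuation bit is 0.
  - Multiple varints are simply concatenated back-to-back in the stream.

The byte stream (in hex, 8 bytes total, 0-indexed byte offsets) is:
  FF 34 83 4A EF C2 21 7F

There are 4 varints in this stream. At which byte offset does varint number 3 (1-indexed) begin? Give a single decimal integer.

  byte[0]=0xFF cont=1 payload=0x7F=127: acc |= 127<<0 -> acc=127 shift=7
  byte[1]=0x34 cont=0 payload=0x34=52: acc |= 52<<7 -> acc=6783 shift=14 [end]
Varint 1: bytes[0:2] = FF 34 -> value 6783 (2 byte(s))
  byte[2]=0x83 cont=1 payload=0x03=3: acc |= 3<<0 -> acc=3 shift=7
  byte[3]=0x4A cont=0 payload=0x4A=74: acc |= 74<<7 -> acc=9475 shift=14 [end]
Varint 2: bytes[2:4] = 83 4A -> value 9475 (2 byte(s))
  byte[4]=0xEF cont=1 payload=0x6F=111: acc |= 111<<0 -> acc=111 shift=7
  byte[5]=0xC2 cont=1 payload=0x42=66: acc |= 66<<7 -> acc=8559 shift=14
  byte[6]=0x21 cont=0 payload=0x21=33: acc |= 33<<14 -> acc=549231 shift=21 [end]
Varint 3: bytes[4:7] = EF C2 21 -> value 549231 (3 byte(s))
  byte[7]=0x7F cont=0 payload=0x7F=127: acc |= 127<<0 -> acc=127 shift=7 [end]
Varint 4: bytes[7:8] = 7F -> value 127 (1 byte(s))

Answer: 4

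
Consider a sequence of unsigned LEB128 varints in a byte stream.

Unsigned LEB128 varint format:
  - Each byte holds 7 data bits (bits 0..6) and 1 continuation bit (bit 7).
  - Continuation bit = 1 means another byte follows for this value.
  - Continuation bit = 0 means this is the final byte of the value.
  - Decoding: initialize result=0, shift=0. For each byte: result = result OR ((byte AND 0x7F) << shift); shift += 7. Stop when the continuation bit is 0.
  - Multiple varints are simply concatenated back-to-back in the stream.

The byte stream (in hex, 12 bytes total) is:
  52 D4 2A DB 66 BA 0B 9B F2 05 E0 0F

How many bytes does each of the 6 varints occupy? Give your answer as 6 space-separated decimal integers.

  byte[0]=0x52 cont=0 payload=0x52=82: acc |= 82<<0 -> acc=82 shift=7 [end]
Varint 1: bytes[0:1] = 52 -> value 82 (1 byte(s))
  byte[1]=0xD4 cont=1 payload=0x54=84: acc |= 84<<0 -> acc=84 shift=7
  byte[2]=0x2A cont=0 payload=0x2A=42: acc |= 42<<7 -> acc=5460 shift=14 [end]
Varint 2: bytes[1:3] = D4 2A -> value 5460 (2 byte(s))
  byte[3]=0xDB cont=1 payload=0x5B=91: acc |= 91<<0 -> acc=91 shift=7
  byte[4]=0x66 cont=0 payload=0x66=102: acc |= 102<<7 -> acc=13147 shift=14 [end]
Varint 3: bytes[3:5] = DB 66 -> value 13147 (2 byte(s))
  byte[5]=0xBA cont=1 payload=0x3A=58: acc |= 58<<0 -> acc=58 shift=7
  byte[6]=0x0B cont=0 payload=0x0B=11: acc |= 11<<7 -> acc=1466 shift=14 [end]
Varint 4: bytes[5:7] = BA 0B -> value 1466 (2 byte(s))
  byte[7]=0x9B cont=1 payload=0x1B=27: acc |= 27<<0 -> acc=27 shift=7
  byte[8]=0xF2 cont=1 payload=0x72=114: acc |= 114<<7 -> acc=14619 shift=14
  byte[9]=0x05 cont=0 payload=0x05=5: acc |= 5<<14 -> acc=96539 shift=21 [end]
Varint 5: bytes[7:10] = 9B F2 05 -> value 96539 (3 byte(s))
  byte[10]=0xE0 cont=1 payload=0x60=96: acc |= 96<<0 -> acc=96 shift=7
  byte[11]=0x0F cont=0 payload=0x0F=15: acc |= 15<<7 -> acc=2016 shift=14 [end]
Varint 6: bytes[10:12] = E0 0F -> value 2016 (2 byte(s))

Answer: 1 2 2 2 3 2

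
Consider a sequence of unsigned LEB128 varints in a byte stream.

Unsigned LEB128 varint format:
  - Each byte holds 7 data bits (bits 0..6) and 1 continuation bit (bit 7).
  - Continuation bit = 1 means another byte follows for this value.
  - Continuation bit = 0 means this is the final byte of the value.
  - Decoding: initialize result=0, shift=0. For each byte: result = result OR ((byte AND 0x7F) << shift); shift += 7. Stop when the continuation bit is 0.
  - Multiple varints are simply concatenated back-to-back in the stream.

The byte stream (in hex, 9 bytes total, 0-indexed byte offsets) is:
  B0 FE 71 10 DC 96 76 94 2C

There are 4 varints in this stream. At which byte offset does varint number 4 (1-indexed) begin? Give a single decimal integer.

Answer: 7

Derivation:
  byte[0]=0xB0 cont=1 payload=0x30=48: acc |= 48<<0 -> acc=48 shift=7
  byte[1]=0xFE cont=1 payload=0x7E=126: acc |= 126<<7 -> acc=16176 shift=14
  byte[2]=0x71 cont=0 payload=0x71=113: acc |= 113<<14 -> acc=1867568 shift=21 [end]
Varint 1: bytes[0:3] = B0 FE 71 -> value 1867568 (3 byte(s))
  byte[3]=0x10 cont=0 payload=0x10=16: acc |= 16<<0 -> acc=16 shift=7 [end]
Varint 2: bytes[3:4] = 10 -> value 16 (1 byte(s))
  byte[4]=0xDC cont=1 payload=0x5C=92: acc |= 92<<0 -> acc=92 shift=7
  byte[5]=0x96 cont=1 payload=0x16=22: acc |= 22<<7 -> acc=2908 shift=14
  byte[6]=0x76 cont=0 payload=0x76=118: acc |= 118<<14 -> acc=1936220 shift=21 [end]
Varint 3: bytes[4:7] = DC 96 76 -> value 1936220 (3 byte(s))
  byte[7]=0x94 cont=1 payload=0x14=20: acc |= 20<<0 -> acc=20 shift=7
  byte[8]=0x2C cont=0 payload=0x2C=44: acc |= 44<<7 -> acc=5652 shift=14 [end]
Varint 4: bytes[7:9] = 94 2C -> value 5652 (2 byte(s))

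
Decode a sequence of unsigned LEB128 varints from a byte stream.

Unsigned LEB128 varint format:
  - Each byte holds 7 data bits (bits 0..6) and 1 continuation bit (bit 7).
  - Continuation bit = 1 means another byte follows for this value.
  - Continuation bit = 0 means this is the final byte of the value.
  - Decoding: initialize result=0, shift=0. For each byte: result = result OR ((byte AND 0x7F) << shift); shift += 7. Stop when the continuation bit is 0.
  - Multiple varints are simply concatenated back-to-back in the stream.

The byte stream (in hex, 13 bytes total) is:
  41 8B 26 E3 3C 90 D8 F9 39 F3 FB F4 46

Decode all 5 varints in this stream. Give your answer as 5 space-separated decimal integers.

Answer: 65 4875 7779 121531408 148717043

Derivation:
  byte[0]=0x41 cont=0 payload=0x41=65: acc |= 65<<0 -> acc=65 shift=7 [end]
Varint 1: bytes[0:1] = 41 -> value 65 (1 byte(s))
  byte[1]=0x8B cont=1 payload=0x0B=11: acc |= 11<<0 -> acc=11 shift=7
  byte[2]=0x26 cont=0 payload=0x26=38: acc |= 38<<7 -> acc=4875 shift=14 [end]
Varint 2: bytes[1:3] = 8B 26 -> value 4875 (2 byte(s))
  byte[3]=0xE3 cont=1 payload=0x63=99: acc |= 99<<0 -> acc=99 shift=7
  byte[4]=0x3C cont=0 payload=0x3C=60: acc |= 60<<7 -> acc=7779 shift=14 [end]
Varint 3: bytes[3:5] = E3 3C -> value 7779 (2 byte(s))
  byte[5]=0x90 cont=1 payload=0x10=16: acc |= 16<<0 -> acc=16 shift=7
  byte[6]=0xD8 cont=1 payload=0x58=88: acc |= 88<<7 -> acc=11280 shift=14
  byte[7]=0xF9 cont=1 payload=0x79=121: acc |= 121<<14 -> acc=1993744 shift=21
  byte[8]=0x39 cont=0 payload=0x39=57: acc |= 57<<21 -> acc=121531408 shift=28 [end]
Varint 4: bytes[5:9] = 90 D8 F9 39 -> value 121531408 (4 byte(s))
  byte[9]=0xF3 cont=1 payload=0x73=115: acc |= 115<<0 -> acc=115 shift=7
  byte[10]=0xFB cont=1 payload=0x7B=123: acc |= 123<<7 -> acc=15859 shift=14
  byte[11]=0xF4 cont=1 payload=0x74=116: acc |= 116<<14 -> acc=1916403 shift=21
  byte[12]=0x46 cont=0 payload=0x46=70: acc |= 70<<21 -> acc=148717043 shift=28 [end]
Varint 5: bytes[9:13] = F3 FB F4 46 -> value 148717043 (4 byte(s))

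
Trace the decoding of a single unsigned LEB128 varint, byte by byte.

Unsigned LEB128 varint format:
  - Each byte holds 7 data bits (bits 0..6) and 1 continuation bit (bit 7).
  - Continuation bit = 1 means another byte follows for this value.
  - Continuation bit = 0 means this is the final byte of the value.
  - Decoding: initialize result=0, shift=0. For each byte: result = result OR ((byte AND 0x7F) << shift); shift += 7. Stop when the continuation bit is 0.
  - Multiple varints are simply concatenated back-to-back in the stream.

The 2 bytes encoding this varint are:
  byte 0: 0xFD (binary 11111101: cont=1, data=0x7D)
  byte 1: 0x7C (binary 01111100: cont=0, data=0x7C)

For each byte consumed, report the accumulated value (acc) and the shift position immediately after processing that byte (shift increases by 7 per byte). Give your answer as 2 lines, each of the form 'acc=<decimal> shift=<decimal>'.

byte 0=0xFD: payload=0x7D=125, contrib = 125<<0 = 125; acc -> 125, shift -> 7
byte 1=0x7C: payload=0x7C=124, contrib = 124<<7 = 15872; acc -> 15997, shift -> 14

Answer: acc=125 shift=7
acc=15997 shift=14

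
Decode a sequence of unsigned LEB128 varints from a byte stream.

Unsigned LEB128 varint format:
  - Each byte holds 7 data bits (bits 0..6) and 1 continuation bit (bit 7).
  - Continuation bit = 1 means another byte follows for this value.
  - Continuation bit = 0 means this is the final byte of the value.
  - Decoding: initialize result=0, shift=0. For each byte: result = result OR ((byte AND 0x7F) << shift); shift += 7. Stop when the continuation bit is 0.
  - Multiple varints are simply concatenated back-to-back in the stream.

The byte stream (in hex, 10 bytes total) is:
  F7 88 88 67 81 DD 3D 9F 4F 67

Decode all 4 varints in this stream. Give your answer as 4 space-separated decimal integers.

Answer: 216138871 1011329 10143 103

Derivation:
  byte[0]=0xF7 cont=1 payload=0x77=119: acc |= 119<<0 -> acc=119 shift=7
  byte[1]=0x88 cont=1 payload=0x08=8: acc |= 8<<7 -> acc=1143 shift=14
  byte[2]=0x88 cont=1 payload=0x08=8: acc |= 8<<14 -> acc=132215 shift=21
  byte[3]=0x67 cont=0 payload=0x67=103: acc |= 103<<21 -> acc=216138871 shift=28 [end]
Varint 1: bytes[0:4] = F7 88 88 67 -> value 216138871 (4 byte(s))
  byte[4]=0x81 cont=1 payload=0x01=1: acc |= 1<<0 -> acc=1 shift=7
  byte[5]=0xDD cont=1 payload=0x5D=93: acc |= 93<<7 -> acc=11905 shift=14
  byte[6]=0x3D cont=0 payload=0x3D=61: acc |= 61<<14 -> acc=1011329 shift=21 [end]
Varint 2: bytes[4:7] = 81 DD 3D -> value 1011329 (3 byte(s))
  byte[7]=0x9F cont=1 payload=0x1F=31: acc |= 31<<0 -> acc=31 shift=7
  byte[8]=0x4F cont=0 payload=0x4F=79: acc |= 79<<7 -> acc=10143 shift=14 [end]
Varint 3: bytes[7:9] = 9F 4F -> value 10143 (2 byte(s))
  byte[9]=0x67 cont=0 payload=0x67=103: acc |= 103<<0 -> acc=103 shift=7 [end]
Varint 4: bytes[9:10] = 67 -> value 103 (1 byte(s))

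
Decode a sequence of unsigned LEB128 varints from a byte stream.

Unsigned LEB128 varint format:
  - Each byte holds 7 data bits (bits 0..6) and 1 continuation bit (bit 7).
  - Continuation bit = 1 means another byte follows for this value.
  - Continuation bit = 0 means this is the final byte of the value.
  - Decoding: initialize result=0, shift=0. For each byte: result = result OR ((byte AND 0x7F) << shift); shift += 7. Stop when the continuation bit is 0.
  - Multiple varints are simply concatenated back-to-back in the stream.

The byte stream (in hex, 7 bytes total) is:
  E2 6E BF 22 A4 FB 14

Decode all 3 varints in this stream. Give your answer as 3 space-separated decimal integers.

Answer: 14178 4415 343460

Derivation:
  byte[0]=0xE2 cont=1 payload=0x62=98: acc |= 98<<0 -> acc=98 shift=7
  byte[1]=0x6E cont=0 payload=0x6E=110: acc |= 110<<7 -> acc=14178 shift=14 [end]
Varint 1: bytes[0:2] = E2 6E -> value 14178 (2 byte(s))
  byte[2]=0xBF cont=1 payload=0x3F=63: acc |= 63<<0 -> acc=63 shift=7
  byte[3]=0x22 cont=0 payload=0x22=34: acc |= 34<<7 -> acc=4415 shift=14 [end]
Varint 2: bytes[2:4] = BF 22 -> value 4415 (2 byte(s))
  byte[4]=0xA4 cont=1 payload=0x24=36: acc |= 36<<0 -> acc=36 shift=7
  byte[5]=0xFB cont=1 payload=0x7B=123: acc |= 123<<7 -> acc=15780 shift=14
  byte[6]=0x14 cont=0 payload=0x14=20: acc |= 20<<14 -> acc=343460 shift=21 [end]
Varint 3: bytes[4:7] = A4 FB 14 -> value 343460 (3 byte(s))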